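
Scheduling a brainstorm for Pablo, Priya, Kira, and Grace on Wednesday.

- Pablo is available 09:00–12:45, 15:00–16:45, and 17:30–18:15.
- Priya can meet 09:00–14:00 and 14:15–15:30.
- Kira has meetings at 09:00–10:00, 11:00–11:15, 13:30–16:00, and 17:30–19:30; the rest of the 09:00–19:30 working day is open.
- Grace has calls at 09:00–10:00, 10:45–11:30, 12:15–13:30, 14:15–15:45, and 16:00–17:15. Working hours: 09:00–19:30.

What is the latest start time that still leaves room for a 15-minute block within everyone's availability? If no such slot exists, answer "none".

12:00

Kira free within 09:00–19:30: 10:00–11:00, 11:15–13:30, 16:00–17:30.
Grace free within 09:00–19:30: 10:00–10:45, 11:30–12:15, 13:30–14:15, 15:45–16:00, 17:15–19:30.
Pablo ∩ Priya: 09:00–12:45, 15:00–15:30.
Pablo ∩ Priya ∩ Kira: 10:00–11:00, 11:15–12:45.
Pablo ∩ Priya ∩ Kira ∩ Grace: 10:00–10:45, 11:30–12:15.
Windows ≥ 15 min: 10:00–10:45, 11:30–12:15.
Latest start in the last window 11:30–12:15 is 12:15 − 15 min = 12:00.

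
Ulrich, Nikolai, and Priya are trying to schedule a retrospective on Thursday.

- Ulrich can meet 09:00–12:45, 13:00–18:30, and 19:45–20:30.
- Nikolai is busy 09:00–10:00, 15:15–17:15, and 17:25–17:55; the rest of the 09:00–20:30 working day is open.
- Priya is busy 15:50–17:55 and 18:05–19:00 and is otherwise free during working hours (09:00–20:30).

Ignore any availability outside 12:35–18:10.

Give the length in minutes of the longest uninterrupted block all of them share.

Nikolai free within 09:00–20:30: 10:00–15:15, 17:15–17:25, 17:55–20:30.
Priya free within 09:00–20:30: 09:00–15:50, 17:55–18:05, 19:00–20:30.
Ulrich ∩ Nikolai: 10:00–12:45, 13:00–15:15, 17:15–17:25, 17:55–18:30, 19:45–20:30.
Ulrich ∩ Nikolai ∩ Priya: 10:00–12:45, 13:00–15:15, 17:55–18:05, 19:45–20:30.
Restricted to 12:35–18:10: 12:35–12:45, 13:00–15:15, 17:55–18:05.
Common window lengths: 10, 135, 10 min; longest is 135.

135 minutes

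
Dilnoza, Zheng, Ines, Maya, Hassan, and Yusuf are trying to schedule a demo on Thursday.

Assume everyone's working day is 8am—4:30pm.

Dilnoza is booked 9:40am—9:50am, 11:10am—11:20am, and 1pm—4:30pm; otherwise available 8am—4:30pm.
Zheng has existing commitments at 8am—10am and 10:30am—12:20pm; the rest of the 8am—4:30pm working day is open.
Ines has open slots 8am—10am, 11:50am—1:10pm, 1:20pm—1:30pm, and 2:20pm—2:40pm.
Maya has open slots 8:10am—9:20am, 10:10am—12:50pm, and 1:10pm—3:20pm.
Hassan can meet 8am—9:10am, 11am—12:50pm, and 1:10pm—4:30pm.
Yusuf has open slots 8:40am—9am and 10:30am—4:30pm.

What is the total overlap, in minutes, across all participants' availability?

30 minutes

Dilnoza free within 08:00–16:30: 08:00–09:40, 09:50–11:10, 11:20–13:00.
Zheng free within 08:00–16:30: 10:00–10:30, 12:20–16:30.
Dilnoza ∩ Zheng: 10:00–10:30, 12:20–13:00.
Dilnoza ∩ Zheng ∩ Ines: 12:20–13:00.
Dilnoza ∩ Zheng ∩ Ines ∩ Maya: 12:20–12:50.
Dilnoza ∩ Zheng ∩ Ines ∩ Maya ∩ Hassan: 12:20–12:50.
Dilnoza ∩ Zheng ∩ Ines ∩ Maya ∩ Hassan ∩ Yusuf: 12:20–12:50.
Total common minutes: 30.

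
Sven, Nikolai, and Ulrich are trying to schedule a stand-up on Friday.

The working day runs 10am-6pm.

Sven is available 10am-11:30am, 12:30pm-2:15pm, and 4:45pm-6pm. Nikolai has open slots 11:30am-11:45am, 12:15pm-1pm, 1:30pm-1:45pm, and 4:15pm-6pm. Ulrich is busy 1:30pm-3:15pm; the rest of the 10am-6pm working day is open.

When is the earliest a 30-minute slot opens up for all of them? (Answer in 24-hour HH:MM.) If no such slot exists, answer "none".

Ulrich free within 10:00–18:00: 10:00–13:30, 15:15–18:00.
Sven ∩ Nikolai: 12:30–13:00, 13:30–13:45, 16:45–18:00.
Sven ∩ Nikolai ∩ Ulrich: 12:30–13:00, 16:45–18:00.
Windows ≥ 30 min: 12:30–13:00, 16:45–18:00.
Earliest such window starts at 12:30.

12:30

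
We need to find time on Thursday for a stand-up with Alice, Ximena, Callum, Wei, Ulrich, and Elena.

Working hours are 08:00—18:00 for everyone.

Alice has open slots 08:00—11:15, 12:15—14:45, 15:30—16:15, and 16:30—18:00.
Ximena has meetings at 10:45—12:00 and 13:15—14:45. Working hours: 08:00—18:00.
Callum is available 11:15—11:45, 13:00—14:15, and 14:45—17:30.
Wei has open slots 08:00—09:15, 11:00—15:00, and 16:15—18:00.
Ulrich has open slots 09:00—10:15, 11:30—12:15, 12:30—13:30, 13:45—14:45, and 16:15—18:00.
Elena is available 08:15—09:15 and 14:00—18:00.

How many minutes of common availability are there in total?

Ximena free within 08:00–18:00: 08:00–10:45, 12:00–13:15, 14:45–18:00.
Alice ∩ Ximena: 08:00–10:45, 12:15–13:15, 15:30–16:15, 16:30–18:00.
Alice ∩ Ximena ∩ Callum: 13:00–13:15, 15:30–16:15, 16:30–17:30.
Alice ∩ Ximena ∩ Callum ∩ Wei: 13:00–13:15, 16:30–17:30.
Alice ∩ Ximena ∩ Callum ∩ Wei ∩ Ulrich: 13:00–13:15, 16:30–17:30.
Alice ∩ Ximena ∩ Callum ∩ Wei ∩ Ulrich ∩ Elena: 16:30–17:30.
Total common minutes: 60.

60 minutes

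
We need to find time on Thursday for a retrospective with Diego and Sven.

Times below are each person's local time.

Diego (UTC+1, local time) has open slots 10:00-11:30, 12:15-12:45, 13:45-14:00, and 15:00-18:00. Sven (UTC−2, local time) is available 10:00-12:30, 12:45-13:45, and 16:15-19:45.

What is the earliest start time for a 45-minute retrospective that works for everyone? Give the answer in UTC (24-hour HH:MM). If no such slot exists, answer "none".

Diego → UTC: 09:00–10:30, 11:15–11:45, 12:45–13:00, 14:00–17:00.
Sven → UTC: 12:00–14:30, 14:45–15:45, 18:15–21:45.
Diego ∩ Sven: 12:45–13:00, 14:00–14:30, 14:45–15:45.
Windows ≥ 45 min: 14:45–15:45.
Earliest such window starts at 14:45.

14:45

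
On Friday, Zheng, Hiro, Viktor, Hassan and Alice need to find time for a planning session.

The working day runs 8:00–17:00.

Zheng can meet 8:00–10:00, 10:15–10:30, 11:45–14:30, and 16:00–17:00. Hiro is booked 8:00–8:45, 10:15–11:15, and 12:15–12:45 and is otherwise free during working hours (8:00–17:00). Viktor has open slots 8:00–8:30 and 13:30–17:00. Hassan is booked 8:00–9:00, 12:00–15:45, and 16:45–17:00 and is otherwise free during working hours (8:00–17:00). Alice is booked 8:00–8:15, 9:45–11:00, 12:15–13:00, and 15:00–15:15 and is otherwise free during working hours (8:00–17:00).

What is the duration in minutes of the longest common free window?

45 minutes

Hiro free within 08:00–17:00: 08:45–10:15, 11:15–12:15, 12:45–17:00.
Hassan free within 08:00–17:00: 09:00–12:00, 15:45–16:45.
Alice free within 08:00–17:00: 08:15–09:45, 11:00–12:15, 13:00–15:00, 15:15–17:00.
Zheng ∩ Hiro: 08:45–10:00, 11:45–12:15, 12:45–14:30, 16:00–17:00.
Zheng ∩ Hiro ∩ Viktor: 13:30–14:30, 16:00–17:00.
Zheng ∩ Hiro ∩ Viktor ∩ Hassan: 16:00–16:45.
Zheng ∩ Hiro ∩ Viktor ∩ Hassan ∩ Alice: 16:00–16:45.
Single common window of 45 minutes.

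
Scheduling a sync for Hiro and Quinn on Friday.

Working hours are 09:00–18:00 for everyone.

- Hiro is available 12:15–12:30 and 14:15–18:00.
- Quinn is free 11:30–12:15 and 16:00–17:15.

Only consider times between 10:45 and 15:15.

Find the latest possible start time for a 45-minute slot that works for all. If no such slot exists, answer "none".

Hiro ∩ Quinn: 16:00–17:15.
Restricted to 10:45–15:15: (none).
Windows ≥ 45 min: (none).

none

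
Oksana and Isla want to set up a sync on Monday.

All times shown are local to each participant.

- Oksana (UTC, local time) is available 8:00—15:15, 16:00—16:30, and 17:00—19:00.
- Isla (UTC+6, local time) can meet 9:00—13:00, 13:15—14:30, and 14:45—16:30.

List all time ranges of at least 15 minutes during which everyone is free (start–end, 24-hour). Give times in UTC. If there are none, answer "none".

Oksana → UTC: 08:00–15:15, 16:00–16:30, 17:00–19:00.
Isla → UTC: 03:00–07:00, 07:15–08:30, 08:45–10:30.
Oksana ∩ Isla: 08:00–08:30, 08:45–10:30.
Windows ≥ 15 min: 08:00–08:30, 08:45–10:30.

08:00–08:30, 08:45–10:30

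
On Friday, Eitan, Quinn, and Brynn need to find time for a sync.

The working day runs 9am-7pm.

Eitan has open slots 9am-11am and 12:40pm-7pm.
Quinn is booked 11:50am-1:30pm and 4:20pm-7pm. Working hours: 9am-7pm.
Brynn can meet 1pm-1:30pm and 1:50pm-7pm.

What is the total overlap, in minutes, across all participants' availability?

150 minutes

Quinn free within 09:00–19:00: 09:00–11:50, 13:30–16:20.
Eitan ∩ Quinn: 09:00–11:00, 13:30–16:20.
Eitan ∩ Quinn ∩ Brynn: 13:50–16:20.
Total common minutes: 150.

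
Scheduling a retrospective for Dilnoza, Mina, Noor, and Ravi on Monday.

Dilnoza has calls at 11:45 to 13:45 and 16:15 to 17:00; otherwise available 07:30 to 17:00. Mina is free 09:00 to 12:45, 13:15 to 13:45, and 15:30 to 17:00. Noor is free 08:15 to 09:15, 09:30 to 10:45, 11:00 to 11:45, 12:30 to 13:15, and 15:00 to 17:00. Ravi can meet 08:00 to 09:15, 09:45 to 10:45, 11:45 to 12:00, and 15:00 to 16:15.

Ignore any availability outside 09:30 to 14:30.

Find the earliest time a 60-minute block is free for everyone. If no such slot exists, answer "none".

Dilnoza free within 07:30–17:00: 07:30–11:45, 13:45–16:15.
Dilnoza ∩ Mina: 09:00–11:45, 15:30–16:15.
Dilnoza ∩ Mina ∩ Noor: 09:00–09:15, 09:30–10:45, 11:00–11:45, 15:30–16:15.
Dilnoza ∩ Mina ∩ Noor ∩ Ravi: 09:00–09:15, 09:45–10:45, 15:30–16:15.
Restricted to 09:30–14:30: 09:45–10:45.
Windows ≥ 60 min: 09:45–10:45.
Earliest such window starts at 09:45.

09:45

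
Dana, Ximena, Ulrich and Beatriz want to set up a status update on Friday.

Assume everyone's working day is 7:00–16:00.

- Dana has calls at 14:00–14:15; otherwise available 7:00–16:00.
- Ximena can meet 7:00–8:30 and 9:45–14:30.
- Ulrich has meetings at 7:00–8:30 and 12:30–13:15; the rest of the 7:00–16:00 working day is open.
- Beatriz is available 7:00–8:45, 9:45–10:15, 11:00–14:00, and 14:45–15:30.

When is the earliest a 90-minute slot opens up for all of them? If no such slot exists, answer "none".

11:00

Dana free within 07:00–16:00: 07:00–14:00, 14:15–16:00.
Ulrich free within 07:00–16:00: 08:30–12:30, 13:15–16:00.
Dana ∩ Ximena: 07:00–08:30, 09:45–14:00, 14:15–14:30.
Dana ∩ Ximena ∩ Ulrich: 09:45–12:30, 13:15–14:00, 14:15–14:30.
Dana ∩ Ximena ∩ Ulrich ∩ Beatriz: 09:45–10:15, 11:00–12:30, 13:15–14:00.
Windows ≥ 90 min: 11:00–12:30.
Earliest such window starts at 11:00.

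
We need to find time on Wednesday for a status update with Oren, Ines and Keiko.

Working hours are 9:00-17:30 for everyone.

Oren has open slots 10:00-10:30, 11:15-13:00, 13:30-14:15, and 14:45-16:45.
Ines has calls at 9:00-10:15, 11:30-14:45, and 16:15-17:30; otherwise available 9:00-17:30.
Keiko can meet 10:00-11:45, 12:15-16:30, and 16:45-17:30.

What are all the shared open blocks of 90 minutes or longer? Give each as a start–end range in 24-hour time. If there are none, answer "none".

Ines free within 09:00–17:30: 10:15–11:30, 14:45–16:15.
Oren ∩ Ines: 10:15–10:30, 11:15–11:30, 14:45–16:15.
Oren ∩ Ines ∩ Keiko: 10:15–10:30, 11:15–11:30, 14:45–16:15.
Windows ≥ 90 min: 14:45–16:15.

14:45–16:15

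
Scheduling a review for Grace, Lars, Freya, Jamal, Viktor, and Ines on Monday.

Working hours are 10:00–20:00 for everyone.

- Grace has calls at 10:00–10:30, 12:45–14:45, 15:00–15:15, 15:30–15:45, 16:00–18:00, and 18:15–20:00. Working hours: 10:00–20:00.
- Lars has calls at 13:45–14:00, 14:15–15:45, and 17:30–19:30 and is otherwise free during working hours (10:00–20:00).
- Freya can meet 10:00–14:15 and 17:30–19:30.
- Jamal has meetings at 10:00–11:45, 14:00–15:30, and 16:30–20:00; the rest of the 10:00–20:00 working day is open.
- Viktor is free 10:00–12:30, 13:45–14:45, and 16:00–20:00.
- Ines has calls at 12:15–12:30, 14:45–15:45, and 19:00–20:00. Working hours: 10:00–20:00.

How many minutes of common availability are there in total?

Grace free within 10:00–20:00: 10:30–12:45, 14:45–15:00, 15:15–15:30, 15:45–16:00, 18:00–18:15.
Lars free within 10:00–20:00: 10:00–13:45, 14:00–14:15, 15:45–17:30, 19:30–20:00.
Jamal free within 10:00–20:00: 11:45–14:00, 15:30–16:30.
Ines free within 10:00–20:00: 10:00–12:15, 12:30–14:45, 15:45–19:00.
Grace ∩ Lars: 10:30–12:45, 15:45–16:00.
Grace ∩ Lars ∩ Freya: 10:30–12:45.
Grace ∩ Lars ∩ Freya ∩ Jamal: 11:45–12:45.
Grace ∩ Lars ∩ Freya ∩ Jamal ∩ Viktor: 11:45–12:30.
Grace ∩ Lars ∩ Freya ∩ Jamal ∩ Viktor ∩ Ines: 11:45–12:15.
Total common minutes: 30.

30 minutes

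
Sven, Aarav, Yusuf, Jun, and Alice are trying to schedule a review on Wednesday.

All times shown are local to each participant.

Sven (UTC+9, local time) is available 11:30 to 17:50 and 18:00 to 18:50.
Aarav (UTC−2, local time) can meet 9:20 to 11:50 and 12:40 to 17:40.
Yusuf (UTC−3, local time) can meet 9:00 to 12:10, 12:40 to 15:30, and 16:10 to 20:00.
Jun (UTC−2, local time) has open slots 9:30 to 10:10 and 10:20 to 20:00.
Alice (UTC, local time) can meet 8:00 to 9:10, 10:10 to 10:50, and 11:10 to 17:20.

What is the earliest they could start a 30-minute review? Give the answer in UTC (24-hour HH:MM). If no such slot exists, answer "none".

none

Sven → UTC: 02:30–08:50, 09:00–09:50.
Aarav → UTC: 11:20–13:50, 14:40–19:40.
Yusuf → UTC: 12:00–15:10, 15:40–18:30, 19:10–23:00.
Jun → UTC: 11:30–12:10, 12:20–22:00.
Alice → UTC: 08:00–09:10, 10:10–10:50, 11:10–17:20.
Sven ∩ Aarav: (none).
Sven ∩ Aarav ∩ Yusuf: (none).
Sven ∩ Aarav ∩ Yusuf ∩ Jun: (none).
Sven ∩ Aarav ∩ Yusuf ∩ Jun ∩ Alice: (none).
Windows ≥ 30 min: (none).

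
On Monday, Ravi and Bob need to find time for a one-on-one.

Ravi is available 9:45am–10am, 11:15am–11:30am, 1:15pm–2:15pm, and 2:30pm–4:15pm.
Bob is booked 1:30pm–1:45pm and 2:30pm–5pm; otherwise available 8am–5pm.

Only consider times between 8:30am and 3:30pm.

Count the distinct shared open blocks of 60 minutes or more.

Bob free within 08:00–17:00: 08:00–13:30, 13:45–14:30.
Ravi ∩ Bob: 09:45–10:00, 11:15–11:30, 13:15–13:30, 13:45–14:15.
Restricted to 08:30–15:30: 09:45–10:00, 11:15–11:30, 13:15–13:30, 13:45–14:15.
Windows ≥ 60 min: (none).
That's 0 windows.

0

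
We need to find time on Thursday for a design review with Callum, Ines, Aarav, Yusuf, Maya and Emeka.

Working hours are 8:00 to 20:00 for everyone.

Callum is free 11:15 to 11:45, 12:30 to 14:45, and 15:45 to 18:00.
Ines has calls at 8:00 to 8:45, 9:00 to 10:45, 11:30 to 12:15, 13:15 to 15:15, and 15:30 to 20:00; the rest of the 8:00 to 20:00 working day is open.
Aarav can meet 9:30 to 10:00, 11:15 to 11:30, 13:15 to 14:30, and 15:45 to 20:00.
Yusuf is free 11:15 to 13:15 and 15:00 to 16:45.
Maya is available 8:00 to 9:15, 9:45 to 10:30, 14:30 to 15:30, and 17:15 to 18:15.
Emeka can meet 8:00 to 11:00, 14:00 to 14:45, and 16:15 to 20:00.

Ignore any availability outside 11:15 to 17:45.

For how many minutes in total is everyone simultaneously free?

Ines free within 08:00–20:00: 08:45–09:00, 10:45–11:30, 12:15–13:15, 15:15–15:30.
Callum ∩ Ines: 11:15–11:30, 12:30–13:15.
Callum ∩ Ines ∩ Aarav: 11:15–11:30.
Callum ∩ Ines ∩ Aarav ∩ Yusuf: 11:15–11:30.
Callum ∩ Ines ∩ Aarav ∩ Yusuf ∩ Maya: (none).
Callum ∩ Ines ∩ Aarav ∩ Yusuf ∩ Maya ∩ Emeka: (none).
Restricted to 11:15–17:45: (none).
Total common minutes: 0.

0 minutes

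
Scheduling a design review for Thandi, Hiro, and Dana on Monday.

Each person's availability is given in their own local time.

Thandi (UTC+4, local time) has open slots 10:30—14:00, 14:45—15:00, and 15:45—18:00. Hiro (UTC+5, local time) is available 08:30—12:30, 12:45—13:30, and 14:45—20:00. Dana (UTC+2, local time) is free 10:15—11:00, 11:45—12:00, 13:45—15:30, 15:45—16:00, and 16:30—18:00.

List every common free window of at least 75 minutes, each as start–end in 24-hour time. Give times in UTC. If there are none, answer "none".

Thandi → UTC: 06:30–10:00, 10:45–11:00, 11:45–14:00.
Hiro → UTC: 03:30–07:30, 07:45–08:30, 09:45–15:00.
Dana → UTC: 08:15–09:00, 09:45–10:00, 11:45–13:30, 13:45–14:00, 14:30–16:00.
Thandi ∩ Hiro: 06:30–07:30, 07:45–08:30, 09:45–10:00, 10:45–11:00, 11:45–14:00.
Thandi ∩ Hiro ∩ Dana: 08:15–08:30, 09:45–10:00, 11:45–13:30, 13:45–14:00.
Windows ≥ 75 min: 11:45–13:30.

11:45–13:30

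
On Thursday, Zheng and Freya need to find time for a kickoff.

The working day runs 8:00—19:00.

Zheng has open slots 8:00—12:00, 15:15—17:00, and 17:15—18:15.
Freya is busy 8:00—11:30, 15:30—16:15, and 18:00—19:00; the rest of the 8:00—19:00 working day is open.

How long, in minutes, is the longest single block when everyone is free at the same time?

45 minutes

Freya free within 08:00–19:00: 11:30–15:30, 16:15–18:00.
Zheng ∩ Freya: 11:30–12:00, 15:15–15:30, 16:15–17:00, 17:15–18:00.
Common window lengths: 30, 15, 45, 45 min; longest is 45.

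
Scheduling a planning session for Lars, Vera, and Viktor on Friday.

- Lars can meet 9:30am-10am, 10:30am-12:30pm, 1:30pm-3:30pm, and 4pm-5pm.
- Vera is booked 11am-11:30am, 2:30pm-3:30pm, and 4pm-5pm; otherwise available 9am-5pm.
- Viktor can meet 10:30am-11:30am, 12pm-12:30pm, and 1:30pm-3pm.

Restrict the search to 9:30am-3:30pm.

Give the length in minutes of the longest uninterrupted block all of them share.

Vera free within 09:00–17:00: 09:00–11:00, 11:30–14:30, 15:30–16:00.
Lars ∩ Vera: 09:30–10:00, 10:30–11:00, 11:30–12:30, 13:30–14:30.
Lars ∩ Vera ∩ Viktor: 10:30–11:00, 12:00–12:30, 13:30–14:30.
Restricted to 09:30–15:30: 10:30–11:00, 12:00–12:30, 13:30–14:30.
Common window lengths: 30, 30, 60 min; longest is 60.

60 minutes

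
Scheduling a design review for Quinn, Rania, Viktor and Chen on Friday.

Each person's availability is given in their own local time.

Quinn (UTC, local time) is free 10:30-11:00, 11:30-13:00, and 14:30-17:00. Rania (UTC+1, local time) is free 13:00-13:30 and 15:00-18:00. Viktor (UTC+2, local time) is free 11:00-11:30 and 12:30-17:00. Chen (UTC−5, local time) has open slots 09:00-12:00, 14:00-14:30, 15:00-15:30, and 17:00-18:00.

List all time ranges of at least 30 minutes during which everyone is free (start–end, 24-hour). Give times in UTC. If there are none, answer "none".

Quinn → UTC: 10:30–11:00, 11:30–13:00, 14:30–17:00.
Rania → UTC: 12:00–12:30, 14:00–17:00.
Viktor → UTC: 09:00–09:30, 10:30–15:00.
Chen → UTC: 14:00–17:00, 19:00–19:30, 20:00–20:30, 22:00–23:00.
Quinn ∩ Rania: 12:00–12:30, 14:30–17:00.
Quinn ∩ Rania ∩ Viktor: 12:00–12:30, 14:30–15:00.
Quinn ∩ Rania ∩ Viktor ∩ Chen: 14:30–15:00.
Windows ≥ 30 min: 14:30–15:00.

14:30–15:00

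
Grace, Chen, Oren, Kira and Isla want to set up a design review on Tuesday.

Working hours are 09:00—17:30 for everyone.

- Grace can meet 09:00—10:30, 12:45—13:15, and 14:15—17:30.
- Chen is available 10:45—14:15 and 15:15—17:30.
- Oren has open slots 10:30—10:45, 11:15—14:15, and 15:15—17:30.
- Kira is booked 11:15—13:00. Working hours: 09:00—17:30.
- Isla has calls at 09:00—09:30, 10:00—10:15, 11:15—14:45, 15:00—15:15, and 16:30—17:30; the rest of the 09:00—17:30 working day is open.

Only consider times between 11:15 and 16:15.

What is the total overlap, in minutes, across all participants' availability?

Kira free within 09:00–17:30: 09:00–11:15, 13:00–17:30.
Isla free within 09:00–17:30: 09:30–10:00, 10:15–11:15, 14:45–15:00, 15:15–16:30.
Grace ∩ Chen: 12:45–13:15, 15:15–17:30.
Grace ∩ Chen ∩ Oren: 12:45–13:15, 15:15–17:30.
Grace ∩ Chen ∩ Oren ∩ Kira: 13:00–13:15, 15:15–17:30.
Grace ∩ Chen ∩ Oren ∩ Kira ∩ Isla: 15:15–16:30.
Restricted to 11:15–16:15: 15:15–16:15.
Total common minutes: 60.

60 minutes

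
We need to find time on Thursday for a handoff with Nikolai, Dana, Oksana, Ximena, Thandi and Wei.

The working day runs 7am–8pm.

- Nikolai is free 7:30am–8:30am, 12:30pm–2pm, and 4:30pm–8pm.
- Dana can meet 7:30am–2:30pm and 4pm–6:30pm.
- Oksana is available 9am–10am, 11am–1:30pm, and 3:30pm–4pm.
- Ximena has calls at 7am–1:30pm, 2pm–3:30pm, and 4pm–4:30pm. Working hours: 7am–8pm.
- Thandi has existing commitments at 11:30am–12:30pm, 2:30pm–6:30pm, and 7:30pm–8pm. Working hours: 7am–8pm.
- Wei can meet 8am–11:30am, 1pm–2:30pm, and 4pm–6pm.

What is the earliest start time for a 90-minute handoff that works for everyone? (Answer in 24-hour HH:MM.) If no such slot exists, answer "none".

Ximena free within 07:00–20:00: 13:30–14:00, 15:30–16:00, 16:30–20:00.
Thandi free within 07:00–20:00: 07:00–11:30, 12:30–14:30, 18:30–19:30.
Nikolai ∩ Dana: 07:30–08:30, 12:30–14:00, 16:30–18:30.
Nikolai ∩ Dana ∩ Oksana: 12:30–13:30.
Nikolai ∩ Dana ∩ Oksana ∩ Ximena: (none).
Nikolai ∩ Dana ∩ Oksana ∩ Ximena ∩ Thandi: (none).
Nikolai ∩ Dana ∩ Oksana ∩ Ximena ∩ Thandi ∩ Wei: (none).
Windows ≥ 90 min: (none).

none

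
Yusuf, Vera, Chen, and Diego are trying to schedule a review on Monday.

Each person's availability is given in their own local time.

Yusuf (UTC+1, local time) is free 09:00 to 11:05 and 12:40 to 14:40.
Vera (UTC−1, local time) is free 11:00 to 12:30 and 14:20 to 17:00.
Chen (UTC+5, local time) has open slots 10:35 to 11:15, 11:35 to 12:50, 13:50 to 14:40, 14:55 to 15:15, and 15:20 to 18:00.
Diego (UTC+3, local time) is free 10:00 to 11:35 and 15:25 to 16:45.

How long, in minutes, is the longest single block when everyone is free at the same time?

35 minutes

Yusuf → UTC: 08:00–10:05, 11:40–13:40.
Vera → UTC: 12:00–13:30, 15:20–18:00.
Chen → UTC: 05:35–06:15, 06:35–07:50, 08:50–09:40, 09:55–10:15, 10:20–13:00.
Diego → UTC: 07:00–08:35, 12:25–13:45.
Yusuf ∩ Vera: 12:00–13:30.
Yusuf ∩ Vera ∩ Chen: 12:00–13:00.
Yusuf ∩ Vera ∩ Chen ∩ Diego: 12:25–13:00.
Single common window of 35 minutes.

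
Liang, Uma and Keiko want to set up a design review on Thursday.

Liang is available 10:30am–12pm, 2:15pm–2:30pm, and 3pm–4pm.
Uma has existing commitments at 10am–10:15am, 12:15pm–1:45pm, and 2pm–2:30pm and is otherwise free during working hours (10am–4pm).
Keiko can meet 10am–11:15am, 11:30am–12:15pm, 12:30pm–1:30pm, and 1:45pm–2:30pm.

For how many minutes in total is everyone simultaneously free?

75 minutes

Uma free within 10:00–16:00: 10:15–12:15, 13:45–14:00, 14:30–16:00.
Liang ∩ Uma: 10:30–12:00, 15:00–16:00.
Liang ∩ Uma ∩ Keiko: 10:30–11:15, 11:30–12:00.
Total common minutes: 45 + 30 = 75.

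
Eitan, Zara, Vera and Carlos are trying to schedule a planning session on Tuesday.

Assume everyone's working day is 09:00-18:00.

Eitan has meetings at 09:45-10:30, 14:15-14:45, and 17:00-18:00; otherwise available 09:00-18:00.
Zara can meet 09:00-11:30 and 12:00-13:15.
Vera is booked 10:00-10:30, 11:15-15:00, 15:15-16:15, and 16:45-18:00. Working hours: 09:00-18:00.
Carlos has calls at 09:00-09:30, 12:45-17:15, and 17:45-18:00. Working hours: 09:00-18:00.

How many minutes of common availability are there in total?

Eitan free within 09:00–18:00: 09:00–09:45, 10:30–14:15, 14:45–17:00.
Vera free within 09:00–18:00: 09:00–10:00, 10:30–11:15, 15:00–15:15, 16:15–16:45.
Carlos free within 09:00–18:00: 09:30–12:45, 17:15–17:45.
Eitan ∩ Zara: 09:00–09:45, 10:30–11:30, 12:00–13:15.
Eitan ∩ Zara ∩ Vera: 09:00–09:45, 10:30–11:15.
Eitan ∩ Zara ∩ Vera ∩ Carlos: 09:30–09:45, 10:30–11:15.
Total common minutes: 15 + 45 = 60.

60 minutes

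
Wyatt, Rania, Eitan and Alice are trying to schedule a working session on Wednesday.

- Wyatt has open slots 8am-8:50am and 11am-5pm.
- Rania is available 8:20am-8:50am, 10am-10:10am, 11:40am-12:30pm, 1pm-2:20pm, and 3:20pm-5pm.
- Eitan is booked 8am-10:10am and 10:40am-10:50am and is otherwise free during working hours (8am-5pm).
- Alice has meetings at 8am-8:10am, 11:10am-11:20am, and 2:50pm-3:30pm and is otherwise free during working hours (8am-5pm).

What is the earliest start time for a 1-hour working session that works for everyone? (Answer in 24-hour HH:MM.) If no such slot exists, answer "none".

13:00

Eitan free within 08:00–17:00: 10:10–10:40, 10:50–17:00.
Alice free within 08:00–17:00: 08:10–11:10, 11:20–14:50, 15:30–17:00.
Wyatt ∩ Rania: 08:20–08:50, 11:40–12:30, 13:00–14:20, 15:20–17:00.
Wyatt ∩ Rania ∩ Eitan: 11:40–12:30, 13:00–14:20, 15:20–17:00.
Wyatt ∩ Rania ∩ Eitan ∩ Alice: 11:40–12:30, 13:00–14:20, 15:30–17:00.
Windows ≥ 60 min: 13:00–14:20, 15:30–17:00.
Earliest such window starts at 13:00.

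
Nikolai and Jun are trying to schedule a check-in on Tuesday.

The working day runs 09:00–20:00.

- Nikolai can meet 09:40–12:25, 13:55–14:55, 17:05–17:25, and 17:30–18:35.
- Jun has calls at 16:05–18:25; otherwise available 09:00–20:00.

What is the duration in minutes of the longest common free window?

165 minutes

Jun free within 09:00–20:00: 09:00–16:05, 18:25–20:00.
Nikolai ∩ Jun: 09:40–12:25, 13:55–14:55, 18:25–18:35.
Common window lengths: 165, 60, 10 min; longest is 165.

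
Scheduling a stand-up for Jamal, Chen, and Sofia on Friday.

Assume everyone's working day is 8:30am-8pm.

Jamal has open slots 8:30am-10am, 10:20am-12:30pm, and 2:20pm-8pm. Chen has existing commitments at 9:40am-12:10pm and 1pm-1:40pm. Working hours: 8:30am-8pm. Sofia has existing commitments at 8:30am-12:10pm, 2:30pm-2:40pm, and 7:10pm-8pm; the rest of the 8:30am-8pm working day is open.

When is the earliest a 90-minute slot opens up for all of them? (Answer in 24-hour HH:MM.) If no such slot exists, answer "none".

Chen free within 08:30–20:00: 08:30–09:40, 12:10–13:00, 13:40–20:00.
Sofia free within 08:30–20:00: 12:10–14:30, 14:40–19:10.
Jamal ∩ Chen: 08:30–09:40, 12:10–12:30, 14:20–20:00.
Jamal ∩ Chen ∩ Sofia: 12:10–12:30, 14:20–14:30, 14:40–19:10.
Windows ≥ 90 min: 14:40–19:10.
Earliest such window starts at 14:40.

14:40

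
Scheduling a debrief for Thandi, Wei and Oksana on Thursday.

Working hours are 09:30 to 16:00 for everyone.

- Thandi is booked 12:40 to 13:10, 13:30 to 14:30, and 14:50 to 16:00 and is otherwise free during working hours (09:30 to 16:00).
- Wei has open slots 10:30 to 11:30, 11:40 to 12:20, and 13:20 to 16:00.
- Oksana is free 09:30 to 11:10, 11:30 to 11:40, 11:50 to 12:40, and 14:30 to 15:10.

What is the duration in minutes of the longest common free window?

40 minutes

Thandi free within 09:30–16:00: 09:30–12:40, 13:10–13:30, 14:30–14:50.
Thandi ∩ Wei: 10:30–11:30, 11:40–12:20, 13:20–13:30, 14:30–14:50.
Thandi ∩ Wei ∩ Oksana: 10:30–11:10, 11:50–12:20, 14:30–14:50.
Common window lengths: 40, 30, 20 min; longest is 40.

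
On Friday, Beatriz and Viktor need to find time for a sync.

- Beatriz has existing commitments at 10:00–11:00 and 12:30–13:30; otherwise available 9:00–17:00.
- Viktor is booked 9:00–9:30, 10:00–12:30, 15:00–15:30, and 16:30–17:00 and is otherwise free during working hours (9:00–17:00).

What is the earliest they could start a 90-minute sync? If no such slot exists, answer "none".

13:30

Beatriz free within 09:00–17:00: 09:00–10:00, 11:00–12:30, 13:30–17:00.
Viktor free within 09:00–17:00: 09:30–10:00, 12:30–15:00, 15:30–16:30.
Beatriz ∩ Viktor: 09:30–10:00, 13:30–15:00, 15:30–16:30.
Windows ≥ 90 min: 13:30–15:00.
Earliest such window starts at 13:30.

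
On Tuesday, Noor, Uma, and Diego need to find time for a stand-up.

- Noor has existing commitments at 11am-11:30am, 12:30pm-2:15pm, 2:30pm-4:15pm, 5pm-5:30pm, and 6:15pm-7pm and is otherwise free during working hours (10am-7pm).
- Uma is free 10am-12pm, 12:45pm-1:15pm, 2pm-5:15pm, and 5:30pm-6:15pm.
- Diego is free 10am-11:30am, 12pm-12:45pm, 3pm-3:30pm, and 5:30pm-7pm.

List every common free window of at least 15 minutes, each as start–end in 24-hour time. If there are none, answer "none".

10:00–11:00, 17:30–18:15

Noor free within 10:00–19:00: 10:00–11:00, 11:30–12:30, 14:15–14:30, 16:15–17:00, 17:30–18:15.
Noor ∩ Uma: 10:00–11:00, 11:30–12:00, 14:15–14:30, 16:15–17:00, 17:30–18:15.
Noor ∩ Uma ∩ Diego: 10:00–11:00, 17:30–18:15.
Windows ≥ 15 min: 10:00–11:00, 17:30–18:15.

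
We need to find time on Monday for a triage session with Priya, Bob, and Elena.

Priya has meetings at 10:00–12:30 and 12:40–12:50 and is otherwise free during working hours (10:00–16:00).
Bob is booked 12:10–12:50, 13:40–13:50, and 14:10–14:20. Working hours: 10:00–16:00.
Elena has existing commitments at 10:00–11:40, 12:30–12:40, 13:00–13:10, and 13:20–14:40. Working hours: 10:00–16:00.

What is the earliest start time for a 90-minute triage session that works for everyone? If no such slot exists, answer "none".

none

Priya free within 10:00–16:00: 12:30–12:40, 12:50–16:00.
Bob free within 10:00–16:00: 10:00–12:10, 12:50–13:40, 13:50–14:10, 14:20–16:00.
Elena free within 10:00–16:00: 11:40–12:30, 12:40–13:00, 13:10–13:20, 14:40–16:00.
Priya ∩ Bob: 12:50–13:40, 13:50–14:10, 14:20–16:00.
Priya ∩ Bob ∩ Elena: 12:50–13:00, 13:10–13:20, 14:40–16:00.
Windows ≥ 90 min: (none).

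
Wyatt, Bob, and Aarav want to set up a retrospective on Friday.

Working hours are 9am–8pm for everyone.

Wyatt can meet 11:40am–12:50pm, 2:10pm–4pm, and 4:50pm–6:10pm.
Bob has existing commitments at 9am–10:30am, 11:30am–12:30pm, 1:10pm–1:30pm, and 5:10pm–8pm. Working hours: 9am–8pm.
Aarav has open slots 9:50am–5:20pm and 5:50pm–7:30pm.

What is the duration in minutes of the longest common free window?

110 minutes

Bob free within 09:00–20:00: 10:30–11:30, 12:30–13:10, 13:30–17:10.
Wyatt ∩ Bob: 12:30–12:50, 14:10–16:00, 16:50–17:10.
Wyatt ∩ Bob ∩ Aarav: 12:30–12:50, 14:10–16:00, 16:50–17:10.
Common window lengths: 20, 110, 20 min; longest is 110.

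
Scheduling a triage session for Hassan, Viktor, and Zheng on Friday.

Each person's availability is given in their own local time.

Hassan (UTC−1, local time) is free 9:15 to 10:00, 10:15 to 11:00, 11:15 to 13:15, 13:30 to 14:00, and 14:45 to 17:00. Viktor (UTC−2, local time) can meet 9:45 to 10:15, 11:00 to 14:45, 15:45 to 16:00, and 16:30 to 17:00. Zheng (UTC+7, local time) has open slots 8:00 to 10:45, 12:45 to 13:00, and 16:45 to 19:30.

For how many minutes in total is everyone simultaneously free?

Hassan → UTC: 10:15–11:00, 11:15–12:00, 12:15–14:15, 14:30–15:00, 15:45–18:00.
Viktor → UTC: 11:45–12:15, 13:00–16:45, 17:45–18:00, 18:30–19:00.
Zheng → UTC: 01:00–03:45, 05:45–06:00, 09:45–12:30.
Hassan ∩ Viktor: 11:45–12:00, 13:00–14:15, 14:30–15:00, 15:45–16:45, 17:45–18:00.
Hassan ∩ Viktor ∩ Zheng: 11:45–12:00.
Total common minutes: 15.

15 minutes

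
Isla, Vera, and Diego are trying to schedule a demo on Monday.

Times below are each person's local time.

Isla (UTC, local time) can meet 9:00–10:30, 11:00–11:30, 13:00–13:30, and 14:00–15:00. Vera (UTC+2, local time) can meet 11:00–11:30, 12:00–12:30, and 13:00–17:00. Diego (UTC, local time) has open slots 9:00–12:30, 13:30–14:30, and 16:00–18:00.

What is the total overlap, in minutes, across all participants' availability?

120 minutes

Isla → UTC: 09:00–10:30, 11:00–11:30, 13:00–13:30, 14:00–15:00.
Vera → UTC: 09:00–09:30, 10:00–10:30, 11:00–15:00.
Diego → UTC: 09:00–12:30, 13:30–14:30, 16:00–18:00.
Isla ∩ Vera: 09:00–09:30, 10:00–10:30, 11:00–11:30, 13:00–13:30, 14:00–15:00.
Isla ∩ Vera ∩ Diego: 09:00–09:30, 10:00–10:30, 11:00–11:30, 14:00–14:30.
Total common minutes: 30 + 30 + 30 + 30 = 120.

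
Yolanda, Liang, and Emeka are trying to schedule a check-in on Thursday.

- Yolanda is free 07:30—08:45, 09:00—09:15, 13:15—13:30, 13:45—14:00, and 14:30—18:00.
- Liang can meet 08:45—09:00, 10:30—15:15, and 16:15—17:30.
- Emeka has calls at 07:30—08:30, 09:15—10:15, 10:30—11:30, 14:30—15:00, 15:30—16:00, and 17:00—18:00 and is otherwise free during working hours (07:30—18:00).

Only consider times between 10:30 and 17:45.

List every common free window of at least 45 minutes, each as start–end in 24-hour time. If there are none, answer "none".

Emeka free within 07:30–18:00: 08:30–09:15, 10:15–10:30, 11:30–14:30, 15:00–15:30, 16:00–17:00.
Yolanda ∩ Liang: 13:15–13:30, 13:45–14:00, 14:30–15:15, 16:15–17:30.
Yolanda ∩ Liang ∩ Emeka: 13:15–13:30, 13:45–14:00, 15:00–15:15, 16:15–17:00.
Restricted to 10:30–17:45: 13:15–13:30, 13:45–14:00, 15:00–15:15, 16:15–17:00.
Windows ≥ 45 min: 16:15–17:00.

16:15–17:00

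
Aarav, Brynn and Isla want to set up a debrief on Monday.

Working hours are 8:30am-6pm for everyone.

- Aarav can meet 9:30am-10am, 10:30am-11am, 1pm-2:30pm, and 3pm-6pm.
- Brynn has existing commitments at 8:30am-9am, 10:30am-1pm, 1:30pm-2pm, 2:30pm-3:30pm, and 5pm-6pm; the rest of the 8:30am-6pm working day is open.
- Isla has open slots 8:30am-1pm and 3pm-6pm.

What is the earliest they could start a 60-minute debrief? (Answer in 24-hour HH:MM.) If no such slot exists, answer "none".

15:30

Brynn free within 08:30–18:00: 09:00–10:30, 13:00–13:30, 14:00–14:30, 15:30–17:00.
Aarav ∩ Brynn: 09:30–10:00, 13:00–13:30, 14:00–14:30, 15:30–17:00.
Aarav ∩ Brynn ∩ Isla: 09:30–10:00, 15:30–17:00.
Windows ≥ 60 min: 15:30–17:00.
Earliest such window starts at 15:30.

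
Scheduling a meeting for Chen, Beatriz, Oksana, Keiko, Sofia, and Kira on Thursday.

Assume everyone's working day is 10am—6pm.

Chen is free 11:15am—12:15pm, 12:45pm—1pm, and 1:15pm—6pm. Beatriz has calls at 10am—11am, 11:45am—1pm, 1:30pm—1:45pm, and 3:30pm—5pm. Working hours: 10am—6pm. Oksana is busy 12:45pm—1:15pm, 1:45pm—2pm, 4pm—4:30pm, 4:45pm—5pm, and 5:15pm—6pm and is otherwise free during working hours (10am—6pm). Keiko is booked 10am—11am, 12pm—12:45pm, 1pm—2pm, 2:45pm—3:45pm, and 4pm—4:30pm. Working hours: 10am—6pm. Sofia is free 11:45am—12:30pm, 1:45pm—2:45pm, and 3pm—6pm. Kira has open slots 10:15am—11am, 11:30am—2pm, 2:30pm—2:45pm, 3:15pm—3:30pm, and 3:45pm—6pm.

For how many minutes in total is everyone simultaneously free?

Beatriz free within 10:00–18:00: 11:00–11:45, 13:00–13:30, 13:45–15:30, 17:00–18:00.
Oksana free within 10:00–18:00: 10:00–12:45, 13:15–13:45, 14:00–16:00, 16:30–16:45, 17:00–17:15.
Keiko free within 10:00–18:00: 11:00–12:00, 12:45–13:00, 14:00–14:45, 15:45–16:00, 16:30–18:00.
Chen ∩ Beatriz: 11:15–11:45, 13:15–13:30, 13:45–15:30, 17:00–18:00.
Chen ∩ Beatriz ∩ Oksana: 11:15–11:45, 13:15–13:30, 14:00–15:30, 17:00–17:15.
Chen ∩ Beatriz ∩ Oksana ∩ Keiko: 11:15–11:45, 14:00–14:45, 17:00–17:15.
Chen ∩ Beatriz ∩ Oksana ∩ Keiko ∩ Sofia: 14:00–14:45, 17:00–17:15.
Chen ∩ Beatriz ∩ Oksana ∩ Keiko ∩ Sofia ∩ Kira: 14:30–14:45, 17:00–17:15.
Total common minutes: 15 + 15 = 30.

30 minutes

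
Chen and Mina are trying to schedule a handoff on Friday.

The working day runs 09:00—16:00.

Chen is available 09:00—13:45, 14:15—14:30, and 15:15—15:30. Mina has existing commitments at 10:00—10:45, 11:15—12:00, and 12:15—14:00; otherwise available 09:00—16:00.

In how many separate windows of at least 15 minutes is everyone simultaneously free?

Mina free within 09:00–16:00: 09:00–10:00, 10:45–11:15, 12:00–12:15, 14:00–16:00.
Chen ∩ Mina: 09:00–10:00, 10:45–11:15, 12:00–12:15, 14:15–14:30, 15:15–15:30.
Windows ≥ 15 min: 09:00–10:00, 10:45–11:15, 12:00–12:15, 14:15–14:30, 15:15–15:30.
That's 5 windows.

5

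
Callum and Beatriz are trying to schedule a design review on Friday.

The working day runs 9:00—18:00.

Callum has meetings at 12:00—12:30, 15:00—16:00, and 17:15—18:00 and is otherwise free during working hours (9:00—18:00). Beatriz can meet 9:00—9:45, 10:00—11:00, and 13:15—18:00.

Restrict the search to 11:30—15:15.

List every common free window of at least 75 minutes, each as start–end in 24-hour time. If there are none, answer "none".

Callum free within 09:00–18:00: 09:00–12:00, 12:30–15:00, 16:00–17:15.
Callum ∩ Beatriz: 09:00–09:45, 10:00–11:00, 13:15–15:00, 16:00–17:15.
Restricted to 11:30–15:15: 13:15–15:00.
Windows ≥ 75 min: 13:15–15:00.

13:15–15:00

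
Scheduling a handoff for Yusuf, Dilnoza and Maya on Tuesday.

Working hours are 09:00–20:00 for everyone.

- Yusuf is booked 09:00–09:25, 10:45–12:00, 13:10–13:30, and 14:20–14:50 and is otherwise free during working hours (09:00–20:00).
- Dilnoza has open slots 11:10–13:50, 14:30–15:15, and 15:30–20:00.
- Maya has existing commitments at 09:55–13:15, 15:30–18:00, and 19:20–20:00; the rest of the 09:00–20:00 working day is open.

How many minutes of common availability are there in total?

Yusuf free within 09:00–20:00: 09:25–10:45, 12:00–13:10, 13:30–14:20, 14:50–20:00.
Maya free within 09:00–20:00: 09:00–09:55, 13:15–15:30, 18:00–19:20.
Yusuf ∩ Dilnoza: 12:00–13:10, 13:30–13:50, 14:50–15:15, 15:30–20:00.
Yusuf ∩ Dilnoza ∩ Maya: 13:30–13:50, 14:50–15:15, 18:00–19:20.
Total common minutes: 20 + 25 + 80 = 125.

125 minutes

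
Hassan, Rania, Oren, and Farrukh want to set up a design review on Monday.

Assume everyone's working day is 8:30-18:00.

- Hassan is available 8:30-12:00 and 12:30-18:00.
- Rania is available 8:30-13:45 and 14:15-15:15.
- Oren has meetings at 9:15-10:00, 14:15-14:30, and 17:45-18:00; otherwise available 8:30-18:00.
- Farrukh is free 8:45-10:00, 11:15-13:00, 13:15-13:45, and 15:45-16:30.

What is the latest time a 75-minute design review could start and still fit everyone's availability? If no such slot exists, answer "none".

none

Oren free within 08:30–18:00: 08:30–09:15, 10:00–14:15, 14:30–17:45.
Hassan ∩ Rania: 08:30–12:00, 12:30–13:45, 14:15–15:15.
Hassan ∩ Rania ∩ Oren: 08:30–09:15, 10:00–12:00, 12:30–13:45, 14:30–15:15.
Hassan ∩ Rania ∩ Oren ∩ Farrukh: 08:45–09:15, 11:15–12:00, 12:30–13:00, 13:15–13:45.
Windows ≥ 75 min: (none).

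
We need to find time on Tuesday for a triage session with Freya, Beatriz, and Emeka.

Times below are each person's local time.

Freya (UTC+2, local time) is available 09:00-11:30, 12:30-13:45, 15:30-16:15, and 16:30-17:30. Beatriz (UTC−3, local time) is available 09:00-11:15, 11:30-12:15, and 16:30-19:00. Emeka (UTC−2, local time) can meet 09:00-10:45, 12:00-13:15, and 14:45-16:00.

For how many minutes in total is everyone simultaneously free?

Freya → UTC: 07:00–09:30, 10:30–11:45, 13:30–14:15, 14:30–15:30.
Beatriz → UTC: 12:00–14:15, 14:30–15:15, 19:30–22:00.
Emeka → UTC: 11:00–12:45, 14:00–15:15, 16:45–18:00.
Freya ∩ Beatriz: 13:30–14:15, 14:30–15:15.
Freya ∩ Beatriz ∩ Emeka: 14:00–14:15, 14:30–15:15.
Total common minutes: 15 + 45 = 60.

60 minutes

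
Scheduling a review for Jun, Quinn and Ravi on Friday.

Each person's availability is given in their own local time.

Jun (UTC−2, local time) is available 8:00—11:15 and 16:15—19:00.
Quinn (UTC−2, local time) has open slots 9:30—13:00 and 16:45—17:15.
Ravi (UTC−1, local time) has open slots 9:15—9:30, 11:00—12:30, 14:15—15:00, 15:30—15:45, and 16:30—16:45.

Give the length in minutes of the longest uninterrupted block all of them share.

Jun → UTC: 10:00–13:15, 18:15–21:00.
Quinn → UTC: 11:30–15:00, 18:45–19:15.
Ravi → UTC: 10:15–10:30, 12:00–13:30, 15:15–16:00, 16:30–16:45, 17:30–17:45.
Jun ∩ Quinn: 11:30–13:15, 18:45–19:15.
Jun ∩ Quinn ∩ Ravi: 12:00–13:15.
Single common window of 75 minutes.

75 minutes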